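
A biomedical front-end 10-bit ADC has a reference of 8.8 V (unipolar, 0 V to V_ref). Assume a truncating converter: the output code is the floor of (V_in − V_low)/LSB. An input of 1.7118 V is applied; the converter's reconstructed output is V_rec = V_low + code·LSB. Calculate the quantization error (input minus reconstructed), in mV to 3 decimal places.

One LSB is 8.8 V / 1024 = 8.594 mV.
(1.7118 − 0)/0.00859375 = 199.1913; ⌊·⌋ gives code 199.
Code 199 maps back to 0 + 199×0.00859375 V = 1.7101563 V.
V_in − V_rec = 0.00164375 V = 1.644 mV.

1.644 mV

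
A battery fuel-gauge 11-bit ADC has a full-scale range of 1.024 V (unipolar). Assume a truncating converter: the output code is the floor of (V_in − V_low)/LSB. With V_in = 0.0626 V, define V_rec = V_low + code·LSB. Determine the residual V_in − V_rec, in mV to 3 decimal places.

LSB = 1.024/2^11 = 0.500 mV.
(V_in − V_low)/LSB = (0.0626 − 0)/0.0005 = 125.2000 → code 125 (floor).
V_rec = 0 + 125·0.0005 = 0.0625 V.
Error = 0.0626 − 0.0625 = 0.0001 V = 0.100 mV.

0.100 mV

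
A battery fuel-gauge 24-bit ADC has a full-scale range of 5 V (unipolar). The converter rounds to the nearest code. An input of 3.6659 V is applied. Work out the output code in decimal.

code 12300719

LSB = 5 V / 16777216 = 0.30 µV.
(V_in − V_low)/LSB = (3.6659 − 0) / 2.98023e-07 = 12300719.227.
Round → code 12300719.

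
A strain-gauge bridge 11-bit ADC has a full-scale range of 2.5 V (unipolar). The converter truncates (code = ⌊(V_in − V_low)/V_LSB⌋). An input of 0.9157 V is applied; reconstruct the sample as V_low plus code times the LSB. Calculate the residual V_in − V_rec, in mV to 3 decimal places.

0.173 mV

Step size: 2.5 V ÷ 2^11 = 1.221 mV.
(V_in − V_low)/LSB = (0.9157 − 0)/0.0012207 = 750.1414 → code 750 (floor).
V_rec = 0 + 750·0.0012207 = 0.91552734 V.
Error = 0.9157 − 0.91552734 = 0.000172656 V = 0.173 mV.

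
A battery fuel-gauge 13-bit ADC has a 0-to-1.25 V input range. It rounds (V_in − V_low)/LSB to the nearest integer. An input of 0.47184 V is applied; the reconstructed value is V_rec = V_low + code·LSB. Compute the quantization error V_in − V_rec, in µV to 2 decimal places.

38.24 µV

Step size: 1.25 V ÷ 2^13 = 152.59 µV.
Scaled input = 3092.2506 LSBs, so code = 3092.
Reconstructed: 0.47180176 V.
Difference: 3.82422e-05 V → 38.24 µV.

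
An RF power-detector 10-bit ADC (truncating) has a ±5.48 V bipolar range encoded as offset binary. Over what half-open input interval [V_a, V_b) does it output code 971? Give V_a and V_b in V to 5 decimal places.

[4.91273 V, 4.92344 V)

LSB = 10.96/2^10 = 10.703 mV.
V_a = V_low + 971·LSB = 4.91273 V; V_b = V_low + 972·LSB = 4.92344 V.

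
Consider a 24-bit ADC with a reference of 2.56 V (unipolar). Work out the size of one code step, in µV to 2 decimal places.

Full-scale span = 2.56 V.
LSB = 2.56 / 2^24 = 2.56 / 16777216 = 1.52588e-07 V = 0.15 µV.

0.15 µV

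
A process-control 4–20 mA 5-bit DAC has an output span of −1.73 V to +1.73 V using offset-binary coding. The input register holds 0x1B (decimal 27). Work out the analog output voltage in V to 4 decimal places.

1.1894 V

LSB = 3.46 V / 2^5 = 108.125 mV.
Code 0x1B = 27 decimal.
V_out = (−1.73) + 27 × 0.108125 V = 1.18938 V.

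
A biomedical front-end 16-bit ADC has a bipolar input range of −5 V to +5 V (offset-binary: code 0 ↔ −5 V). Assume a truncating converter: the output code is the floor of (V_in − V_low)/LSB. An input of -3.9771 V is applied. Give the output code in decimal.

LSB = 10 V / 65536 = 152.59 µV.
Input sits at 6703.677 steps above V_low.
Floor → code 6703.

code 6703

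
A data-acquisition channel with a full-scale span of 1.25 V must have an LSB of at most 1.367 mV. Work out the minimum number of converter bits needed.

10 bits

Number of steps required ≥ 1.25 V / 1.367 mV = 914.41.
Need 2^N ≥ 914.41; 2^9 = 512, 2^10 = 1024.
Minimum N = 10.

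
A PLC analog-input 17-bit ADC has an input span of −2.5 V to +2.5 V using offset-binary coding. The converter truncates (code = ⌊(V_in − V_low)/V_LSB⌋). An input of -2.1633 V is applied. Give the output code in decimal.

code 8826

With 131072 levels over 5 V, one step is 38.15 µV.
(V_in − V_low)/LSB = (-2.1633 − (−2.5)) / 3.8147e-05 = 8826.388.
So the output code is 8826.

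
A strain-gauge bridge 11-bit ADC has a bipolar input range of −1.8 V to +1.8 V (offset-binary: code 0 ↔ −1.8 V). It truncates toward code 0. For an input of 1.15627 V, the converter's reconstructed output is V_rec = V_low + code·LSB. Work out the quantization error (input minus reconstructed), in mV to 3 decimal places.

1.387 mV

One LSB is 3.6 V / 2048 = 1.758 mV.
(1.15627 − (−1.8))/0.00175781 = 1681.7892; ⌊·⌋ gives code 1681.
Code 1681 maps back to (−1.8) + 1681×0.00175781 V = 1.1548828 V.
V_in − V_rec = 0.00138719 V = 1.387 mV.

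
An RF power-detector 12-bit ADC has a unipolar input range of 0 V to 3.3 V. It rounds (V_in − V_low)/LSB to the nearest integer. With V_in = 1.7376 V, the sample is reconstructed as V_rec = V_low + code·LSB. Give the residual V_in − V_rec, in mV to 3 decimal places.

-0.217 mV

Step size: 3.3 V ÷ 2^12 = 0.806 mV.
Scaled input = 2156.7302 LSBs, so code = 2157.
Code 2157 maps back to 0 + 2157×0.000805664 V = 1.7378174 V.
Error = 1.7376 − 1.7378174 = -0.000217383 V = -0.217 mV.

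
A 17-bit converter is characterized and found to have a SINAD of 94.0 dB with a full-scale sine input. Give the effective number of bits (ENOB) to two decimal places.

ENOB = (SINAD − 1.76) / 6.02 = (94.0 − 1.76)/6.02 = 15.322.

15.32 bits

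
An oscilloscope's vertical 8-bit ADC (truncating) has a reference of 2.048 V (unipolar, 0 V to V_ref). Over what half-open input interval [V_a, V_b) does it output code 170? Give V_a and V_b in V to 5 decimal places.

LSB = 2.048/2^8 = 8.000 mV.
V_a = V_low + 170·LSB = 1.36 V; V_b = V_low + 171·LSB = 1.368 V.

[1.36000 V, 1.36800 V)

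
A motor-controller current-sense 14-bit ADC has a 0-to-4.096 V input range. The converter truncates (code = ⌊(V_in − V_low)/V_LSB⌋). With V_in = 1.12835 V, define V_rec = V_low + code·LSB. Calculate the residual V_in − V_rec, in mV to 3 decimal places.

0.100 mV

One LSB is 4.096 V / 16384 = 250.00 µV.
(V_in − V_low)/LSB = (1.12835 − 0)/0.00025 = 4513.4000 → code 4513 (floor).
Code 4513 maps back to 0 + 4513×0.00025 V = 1.12825 V.
V_in − V_rec = 0.0001 V = 0.100 mV.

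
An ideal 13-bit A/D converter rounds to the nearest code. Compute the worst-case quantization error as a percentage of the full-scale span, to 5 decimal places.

0.00610 %

Rounding → worst-case error = ½ LSB = V_FS/2^14, so 100/16384 = 0.00610352 % of full scale.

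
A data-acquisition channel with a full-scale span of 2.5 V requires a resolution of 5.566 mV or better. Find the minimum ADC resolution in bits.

9 bits

Number of steps required ≥ 2.5 V / 5.566 mV = 449.16.
Need 2^N ≥ 449.16; 2^8 = 256, 2^9 = 512.
Minimum N = 9.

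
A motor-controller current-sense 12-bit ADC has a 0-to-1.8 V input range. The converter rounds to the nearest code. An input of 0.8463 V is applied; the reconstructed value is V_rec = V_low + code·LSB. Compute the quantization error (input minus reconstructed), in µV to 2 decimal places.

One LSB is 1.8 V / 4096 = 439.45 µV.
(V_in − V_low)/LSB = (0.8463 − 0)/0.000439453 = 1925.8027 → code 1926 (round).
Reconstructed: 0.84638672 V.
V_in − V_rec = -8.67188e-05 V = -86.72 µV.

-86.72 µV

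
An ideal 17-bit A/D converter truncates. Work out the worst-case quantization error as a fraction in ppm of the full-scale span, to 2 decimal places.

Truncating → worst-case error = 1 LSB = V_FS/2^17, so 1e+06/131072 = 7.62939 ppm of full scale.

7.63 ppm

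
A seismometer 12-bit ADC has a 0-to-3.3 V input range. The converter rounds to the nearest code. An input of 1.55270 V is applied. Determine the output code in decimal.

code 1927

Full-scale span = 3.3 V; LSB = 3.3/2^12 = 0.806 mV.
Input sits at 1927.230 steps above V_low.
round(1927.230) = 1927.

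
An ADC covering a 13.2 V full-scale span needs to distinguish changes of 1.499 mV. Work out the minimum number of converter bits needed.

14 bits

Number of steps required ≥ 13.2 V / 1.499 mV = 8805.87.
Need 2^N ≥ 8805.87; 2^13 = 8192, 2^14 = 16384.
Minimum N = 14.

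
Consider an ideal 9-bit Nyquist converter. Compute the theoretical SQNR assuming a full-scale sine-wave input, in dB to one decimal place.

55.9 dB

SNR ≈ 6.02·N + 1.76 dB = 6.02·9 + 1.76 = 55.94 dB.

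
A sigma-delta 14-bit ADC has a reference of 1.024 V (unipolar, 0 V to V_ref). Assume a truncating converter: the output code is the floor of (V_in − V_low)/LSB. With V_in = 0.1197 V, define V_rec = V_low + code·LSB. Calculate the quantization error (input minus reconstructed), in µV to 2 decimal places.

12.50 µV

One LSB is 1.024 V / 16384 = 62.50 µV.
(V_in − V_low)/LSB = (0.1197 − 0)/6.25e-05 = 1915.2000 → code 1915 (floor).
Reconstructed: 0.1196875 V.
Error = 0.1197 − 0.1196875 = 1.25e-05 V = 12.50 µV.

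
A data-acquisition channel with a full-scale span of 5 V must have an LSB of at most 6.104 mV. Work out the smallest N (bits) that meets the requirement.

10 bits

Number of steps required ≥ 5 V / 6.104 mV = 819.13.
Need 2^N ≥ 819.13; 2^9 = 512, 2^10 = 1024.
Minimum N = 10.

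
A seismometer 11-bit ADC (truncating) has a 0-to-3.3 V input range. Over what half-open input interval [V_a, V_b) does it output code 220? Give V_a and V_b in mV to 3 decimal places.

[354.492 mV, 356.104 mV)

LSB = 3.3/2^11 = 1.611 mV.
V_a = V_low + 220·LSB = 0.354492 V; V_b = V_low + 221·LSB = 0.356104 V.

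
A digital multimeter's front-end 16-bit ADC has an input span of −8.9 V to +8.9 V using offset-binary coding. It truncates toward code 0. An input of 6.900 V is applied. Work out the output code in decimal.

code 58172

LSB = 17.8 V / 65536 = 271.61 µV.
Input sits at 58172.404 steps above V_low.
So the output code is 58172.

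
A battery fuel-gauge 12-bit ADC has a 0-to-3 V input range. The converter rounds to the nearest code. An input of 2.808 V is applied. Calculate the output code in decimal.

With 4096 levels over 3 V, one step is 0.732 mV.
(V_in − V_low)/LSB = (2.808 − 0) / 0.000732422 = 3833.856.
So the output code is 3834.

code 3834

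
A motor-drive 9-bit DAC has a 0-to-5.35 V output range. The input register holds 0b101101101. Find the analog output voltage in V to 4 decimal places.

3.8140 V

LSB = 5.35 V / 2^9 = 10.449 mV.
Code 0b101101101 = 365 decimal.
V_out = 0 + 365 × 0.0104492 V = 3.81396 V.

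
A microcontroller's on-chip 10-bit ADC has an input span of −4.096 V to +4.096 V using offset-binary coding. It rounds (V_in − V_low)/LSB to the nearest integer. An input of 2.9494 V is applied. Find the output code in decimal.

code 881

Full-scale span = 8.192 V; LSB = 8.192/2^10 = 8.000 mV.
(V_in − V_low)/LSB = (2.9494 − (−4.096)) / 0.008 = 880.675.
round(880.675) = 881.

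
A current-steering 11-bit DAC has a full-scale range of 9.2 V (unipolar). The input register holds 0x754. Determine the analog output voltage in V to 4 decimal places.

8.4273 V

LSB = 9.2 V / 2^11 = 4.492 mV.
Code 0x754 = 1876 decimal.
V_out = 0 + 1876 × 0.00449219 V = 8.42734 V.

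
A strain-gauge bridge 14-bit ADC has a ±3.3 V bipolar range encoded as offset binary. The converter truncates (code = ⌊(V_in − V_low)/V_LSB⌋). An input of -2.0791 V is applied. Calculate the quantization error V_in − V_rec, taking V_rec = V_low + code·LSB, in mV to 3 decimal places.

0.319 mV

LSB = 6.6/2^14 = 402.83 µV.
(-2.0791 − (−3.3))/0.000402832 = 3030.7918; ⌊·⌋ gives code 3030.
Reconstructed: -2.0794189 V.
Error = -2.0791 − (−2.0794189) = 0.000318945 V = 0.319 mV.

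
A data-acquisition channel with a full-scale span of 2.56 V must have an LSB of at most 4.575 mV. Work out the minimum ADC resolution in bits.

10 bits

Number of steps required ≥ 2.56 V / 4.575 mV = 559.56.
Need 2^N ≥ 559.56; 2^9 = 512, 2^10 = 1024.
Minimum N = 10.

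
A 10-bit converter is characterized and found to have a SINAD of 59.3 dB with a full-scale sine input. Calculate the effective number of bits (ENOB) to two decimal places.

9.56 bits

ENOB = (SINAD − 1.76) / 6.02 = (59.3 − 1.76)/6.02 = 9.558.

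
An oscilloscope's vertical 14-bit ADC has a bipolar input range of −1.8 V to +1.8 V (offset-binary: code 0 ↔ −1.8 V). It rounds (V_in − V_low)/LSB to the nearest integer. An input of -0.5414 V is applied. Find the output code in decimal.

code 5728

Full-scale span = 3.6 V; LSB = 3.6/2^14 = 219.73 µV.
Input sits at 5728.028 steps above V_low.
round(5728.028) = 5728.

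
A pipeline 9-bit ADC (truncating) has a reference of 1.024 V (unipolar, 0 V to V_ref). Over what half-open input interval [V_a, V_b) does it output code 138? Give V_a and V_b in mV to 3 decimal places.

LSB = 1.024/2^9 = 2.000 mV.
V_a = V_low + 138·LSB = 0.276 V; V_b = V_low + 139·LSB = 0.278 V.

[276.000 mV, 278.000 mV)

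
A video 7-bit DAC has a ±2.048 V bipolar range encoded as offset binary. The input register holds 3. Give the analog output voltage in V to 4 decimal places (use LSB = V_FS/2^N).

-1.9520 V

LSB = 4.096 V / 2^7 = 32.000 mV.
V_out = (−2.048) + 3 × 0.032 V = -1.952 V.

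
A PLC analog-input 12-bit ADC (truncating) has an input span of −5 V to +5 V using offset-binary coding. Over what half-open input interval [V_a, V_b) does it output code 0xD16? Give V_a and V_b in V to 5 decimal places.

LSB = 10/2^12 = 2.441 mV.
Code 0xD16 = 3350 decimal.
V_a = V_low + 3350·LSB = 3.17871 V; V_b = V_low + 3351·LSB = 3.18115 V.

[3.17871 V, 3.18115 V)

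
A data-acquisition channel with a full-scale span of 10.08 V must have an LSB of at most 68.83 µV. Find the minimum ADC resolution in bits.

18 bits

Number of steps required ≥ 10.08 V / 68.83 µV = 146447.77.
Need 2^N ≥ 146447.77; 2^17 = 131072, 2^18 = 262144.
Minimum N = 18.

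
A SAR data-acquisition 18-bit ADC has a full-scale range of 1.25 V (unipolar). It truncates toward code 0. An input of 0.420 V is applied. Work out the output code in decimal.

code 88080

LSB = 1.25 V / 262144 = 4.77 µV.
(0.420 − 0) / 4.76837e-06 = 88080.384 LSBs.
⌊·⌋(88080.384) = 88080.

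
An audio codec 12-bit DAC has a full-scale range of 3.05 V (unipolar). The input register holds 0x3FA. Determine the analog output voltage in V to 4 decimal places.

LSB = 3.05 V / 2^12 = 0.745 mV.
Code 0x3FA = 1018 decimal.
V_out = 0 + 1018 × 0.000744629 V = 0.758032 V.

0.7580 V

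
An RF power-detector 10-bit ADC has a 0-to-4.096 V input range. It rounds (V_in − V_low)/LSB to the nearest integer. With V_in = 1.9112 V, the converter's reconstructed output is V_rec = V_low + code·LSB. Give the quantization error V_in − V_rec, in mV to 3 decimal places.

-0.800 mV

LSB = 4.096/2^10 = 4.000 mV.
Scaled input = 477.8000 LSBs, so code = 478.
Reconstructed: 1.912 V.
Error = 1.9112 − 1.912 = -0.0008 V = -0.800 mV.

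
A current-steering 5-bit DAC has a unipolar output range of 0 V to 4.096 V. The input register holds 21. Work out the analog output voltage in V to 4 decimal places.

LSB = 4.096 V / 2^5 = 128.000 mV.
V_out = 0 + 21 × 0.128 V = 2.688 V.

2.6880 V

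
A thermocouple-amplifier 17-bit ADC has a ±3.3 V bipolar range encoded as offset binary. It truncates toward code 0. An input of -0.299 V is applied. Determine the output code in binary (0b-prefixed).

LSB = 6.6 V / 131072 = 50.35 µV.
(-0.299 − (−3.3)) / 5.0354e-05 = 59598.041 LSBs.
⌊·⌋(59598.041) = 59598.
In binary (0b-prefixed): 0b1110100011001110.

code 0b1110100011001110 (decimal 59598)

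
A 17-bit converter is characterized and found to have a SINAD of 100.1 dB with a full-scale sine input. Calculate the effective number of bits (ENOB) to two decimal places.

16.34 bits

ENOB = (SINAD − 1.76) / 6.02 = (100.1 − 1.76)/6.02 = 16.336.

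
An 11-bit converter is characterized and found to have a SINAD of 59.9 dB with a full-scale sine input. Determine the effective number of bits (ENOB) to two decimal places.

ENOB = (SINAD − 1.76) / 6.02 = (59.9 − 1.76)/6.02 = 9.658.

9.66 bits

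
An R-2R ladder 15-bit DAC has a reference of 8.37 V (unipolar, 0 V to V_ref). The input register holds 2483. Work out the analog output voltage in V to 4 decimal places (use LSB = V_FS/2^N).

LSB = 8.37 V / 2^15 = 255.43 µV.
V_out = 0 + 2483 × 0.000255432 V = 0.634238 V.

0.6342 V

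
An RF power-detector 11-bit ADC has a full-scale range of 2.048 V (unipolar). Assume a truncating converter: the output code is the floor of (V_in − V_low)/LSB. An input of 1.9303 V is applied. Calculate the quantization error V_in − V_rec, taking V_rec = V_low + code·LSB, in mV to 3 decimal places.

One LSB is 2.048 V / 2048 = 1.000 mV.
(1.9303 − 0)/0.001 = 1930.3000; ⌊·⌋ gives code 1930.
V_rec = 0 + 1930·0.001 = 1.93 V.
V_in − V_rec = 0.0003 V = 0.300 mV.

0.300 mV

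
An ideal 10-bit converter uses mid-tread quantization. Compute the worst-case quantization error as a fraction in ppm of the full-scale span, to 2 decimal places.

488.28 ppm

Rounding → worst-case error = ½ LSB = V_FS/2^11, so 1e+06/2048 = 488.281 ppm of full scale.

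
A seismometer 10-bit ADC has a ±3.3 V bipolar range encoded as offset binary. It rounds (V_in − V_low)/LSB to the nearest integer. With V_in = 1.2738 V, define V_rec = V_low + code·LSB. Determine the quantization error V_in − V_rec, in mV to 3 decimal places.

-2.372 mV

Step size: 6.6 V ÷ 2^10 = 6.445 mV.
(V_in − V_low)/LSB = (1.2738 − (−3.3))/0.00644531 = 709.6320 → code 710 (round).
Code 710 maps back to (−3.3) + 710×0.00644531 V = 1.2761719 V.
V_in − V_rec = -0.00237187 V = -2.372 mV.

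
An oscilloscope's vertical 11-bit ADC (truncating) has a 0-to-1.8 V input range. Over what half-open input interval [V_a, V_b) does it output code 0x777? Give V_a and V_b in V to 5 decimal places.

[1.67959 V, 1.68047 V)

LSB = 1.8/2^11 = 0.879 mV.
Code 0x777 = 1911 decimal.
V_a = V_low + 1911·LSB = 1.67959 V; V_b = V_low + 1912·LSB = 1.68047 V.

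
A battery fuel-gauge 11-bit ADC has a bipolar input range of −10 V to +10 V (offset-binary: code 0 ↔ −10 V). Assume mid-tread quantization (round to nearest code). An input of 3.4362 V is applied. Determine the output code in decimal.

Full-scale span = 20 V; LSB = 20/2^11 = 9.766 mV.
(3.4362 − (−10)) / 0.00976562 = 1375.867 LSBs.
So the output code is 1376.

code 1376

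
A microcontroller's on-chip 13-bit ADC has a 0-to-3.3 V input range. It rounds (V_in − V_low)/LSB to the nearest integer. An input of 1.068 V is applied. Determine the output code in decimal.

Full-scale span = 3.3 V; LSB = 3.3/2^13 = 402.83 µV.
(V_in − V_low)/LSB = (1.068 − 0) / 0.000402832 = 2651.229.
So the output code is 2651.

code 2651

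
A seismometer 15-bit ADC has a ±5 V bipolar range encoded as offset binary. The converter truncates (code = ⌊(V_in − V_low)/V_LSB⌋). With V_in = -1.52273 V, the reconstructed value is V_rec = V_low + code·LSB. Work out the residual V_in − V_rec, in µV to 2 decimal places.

LSB = 10/2^15 = 305.18 µV.
(-1.52273 − (−5))/0.000305176 = 11394.3183; ⌊·⌋ gives code 11394.
Code 11394 maps back to (−5) + 11394×0.000305176 V = -1.5228271 V.
Error = -1.52273 − (−1.5228271) = 9.71484e-05 V = 97.15 µV.

97.15 µV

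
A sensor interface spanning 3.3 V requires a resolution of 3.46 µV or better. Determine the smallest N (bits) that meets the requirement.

20 bits

Number of steps required ≥ 3.3 V / 3.46 µV = 953757.23.
Need 2^N ≥ 953757.23; 2^19 = 524288, 2^20 = 1048576.
Minimum N = 20.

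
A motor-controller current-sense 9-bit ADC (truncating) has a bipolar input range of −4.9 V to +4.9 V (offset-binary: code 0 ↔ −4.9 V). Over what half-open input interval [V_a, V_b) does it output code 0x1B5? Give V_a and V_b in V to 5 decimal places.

LSB = 9.8/2^9 = 19.141 mV.
Code 0x1B5 = 437 decimal.
V_a = V_low + 437·LSB = 3.46445 V; V_b = V_low + 438·LSB = 3.48359 V.

[3.46445 V, 3.48359 V)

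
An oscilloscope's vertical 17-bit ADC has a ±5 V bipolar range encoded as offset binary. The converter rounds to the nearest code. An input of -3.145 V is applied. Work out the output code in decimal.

With 131072 levels over 10 V, one step is 76.29 µV.
(-3.145 − (−5)) / 7.62939e-05 = 24313.856 LSBs.
Round → code 24314.

code 24314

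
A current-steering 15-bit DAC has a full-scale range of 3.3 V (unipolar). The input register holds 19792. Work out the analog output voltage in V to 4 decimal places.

1.9932 V

LSB = 3.3 V / 2^15 = 100.71 µV.
V_out = 0 + 19792 × 0.000100708 V = 1.99321 V.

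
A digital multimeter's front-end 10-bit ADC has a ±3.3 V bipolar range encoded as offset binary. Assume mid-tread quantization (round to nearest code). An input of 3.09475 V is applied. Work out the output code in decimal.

code 992

With 1024 levels over 6.6 V, one step is 6.445 mV.
Input sits at 992.155 steps above V_low.
round(992.155) = 992.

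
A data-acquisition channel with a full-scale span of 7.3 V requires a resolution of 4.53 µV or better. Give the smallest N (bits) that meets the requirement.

21 bits

Number of steps required ≥ 7.3 V / 4.53 µV = 1611479.03.
Need 2^N ≥ 1611479.03; 2^20 = 1048576, 2^21 = 2097152.
Minimum N = 21.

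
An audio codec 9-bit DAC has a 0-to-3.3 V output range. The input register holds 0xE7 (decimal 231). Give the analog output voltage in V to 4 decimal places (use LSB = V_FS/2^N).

LSB = 3.3 V / 2^9 = 6.445 mV.
Code 0xE7 = 231 decimal.
V_out = 0 + 231 × 0.00644531 V = 1.48887 V.

1.4889 V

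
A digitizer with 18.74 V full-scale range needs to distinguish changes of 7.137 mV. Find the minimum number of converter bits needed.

12 bits

Number of steps required ≥ 18.74 V / 7.137 mV = 2625.75.
Need 2^N ≥ 2625.75; 2^11 = 2048, 2^12 = 4096.
Minimum N = 12.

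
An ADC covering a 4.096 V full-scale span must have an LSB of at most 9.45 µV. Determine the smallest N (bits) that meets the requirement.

19 bits

Number of steps required ≥ 4.096 V / 9.45 µV = 433439.15.
Need 2^N ≥ 433439.15; 2^18 = 262144, 2^19 = 524288.
Minimum N = 19.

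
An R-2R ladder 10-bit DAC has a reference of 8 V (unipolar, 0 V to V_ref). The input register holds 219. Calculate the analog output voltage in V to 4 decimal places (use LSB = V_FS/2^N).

1.7109 V

LSB = 8 V / 2^10 = 7.812 mV.
V_out = 0 + 219 × 0.0078125 V = 1.71094 V.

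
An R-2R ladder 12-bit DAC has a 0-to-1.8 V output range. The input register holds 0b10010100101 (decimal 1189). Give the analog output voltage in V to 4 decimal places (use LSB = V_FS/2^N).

0.5225 V

LSB = 1.8 V / 2^12 = 439.45 µV.
Code 0b10010100101 = 1189 decimal.
V_out = 0 + 1189 × 0.000439453 V = 0.52251 V.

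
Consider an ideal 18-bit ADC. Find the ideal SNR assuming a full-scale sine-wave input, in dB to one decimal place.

110.1 dB

SNR ≈ 6.02·N + 1.76 dB = 6.02·18 + 1.76 = 110.12 dB.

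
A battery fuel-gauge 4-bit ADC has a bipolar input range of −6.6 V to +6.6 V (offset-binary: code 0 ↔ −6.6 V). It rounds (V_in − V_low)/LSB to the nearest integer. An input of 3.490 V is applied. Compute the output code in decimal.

code 12

LSB = 13.2 V / 16 = 0.8250 V.
Input sits at 12.230 steps above V_low.
round(12.230) = 12.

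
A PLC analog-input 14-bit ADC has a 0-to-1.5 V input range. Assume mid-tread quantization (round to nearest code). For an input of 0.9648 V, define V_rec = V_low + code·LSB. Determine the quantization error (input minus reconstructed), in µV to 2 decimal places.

17.29 µV

Step size: 1.5 V ÷ 2^14 = 91.55 µV.
(0.9648 − 0)/9.15527e-05 = 10538.1888; round gives code 10538.
Reconstructed: 0.96478271 V.
Difference: 1.72852e-05 V → 17.29 µV.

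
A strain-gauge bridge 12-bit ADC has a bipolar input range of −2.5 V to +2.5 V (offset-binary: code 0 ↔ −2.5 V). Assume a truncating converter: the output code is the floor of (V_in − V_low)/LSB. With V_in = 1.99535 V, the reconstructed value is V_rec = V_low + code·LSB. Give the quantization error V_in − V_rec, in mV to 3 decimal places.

0.721 mV

Step size: 5 V ÷ 2^12 = 1.221 mV.
Scaled input = 3682.5907 LSBs, so code = 3682.
Code 3682 maps back to (−2.5) + 3682×0.0012207 V = 1.9946289 V.
V_in − V_rec = 0.000721094 V = 0.721 mV.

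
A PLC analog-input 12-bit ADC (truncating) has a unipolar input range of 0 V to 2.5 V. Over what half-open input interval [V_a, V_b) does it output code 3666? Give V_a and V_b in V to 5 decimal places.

[2.23755 V, 2.23816 V)

LSB = 2.5/2^12 = 0.610 mV.
V_a = V_low + 3666·LSB = 2.23755 V; V_b = V_low + 3667·LSB = 2.23816 V.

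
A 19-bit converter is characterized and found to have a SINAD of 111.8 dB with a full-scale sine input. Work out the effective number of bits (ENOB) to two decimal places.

ENOB = (SINAD − 1.76) / 6.02 = (111.8 − 1.76)/6.02 = 18.279.

18.28 bits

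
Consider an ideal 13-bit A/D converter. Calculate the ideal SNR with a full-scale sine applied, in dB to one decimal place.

80.0 dB

SNR ≈ 6.02·N + 1.76 dB = 6.02·13 + 1.76 = 80.02 dB.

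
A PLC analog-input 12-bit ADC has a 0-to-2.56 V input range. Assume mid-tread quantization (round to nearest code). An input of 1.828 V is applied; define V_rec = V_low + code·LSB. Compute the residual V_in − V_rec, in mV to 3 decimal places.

-0.125 mV

One LSB is 2.56 V / 4096 = 0.625 mV.
(V_in − V_low)/LSB = (1.828 − 0)/0.000625 = 2924.8000 → code 2925 (round).
Reconstructed: 1.828125 V.
Error = 1.828 − 1.828125 = -0.000125 V = -0.125 mV.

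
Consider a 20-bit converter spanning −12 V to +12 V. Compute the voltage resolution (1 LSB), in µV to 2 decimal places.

Full-scale span = 24 V.
LSB = 24 / 2^20 = 24 / 1048576 = 2.28882e-05 V = 22.89 µV.

22.89 µV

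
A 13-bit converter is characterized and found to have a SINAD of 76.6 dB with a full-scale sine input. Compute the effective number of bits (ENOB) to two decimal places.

ENOB = (SINAD − 1.76) / 6.02 = (76.6 − 1.76)/6.02 = 12.432.

12.43 bits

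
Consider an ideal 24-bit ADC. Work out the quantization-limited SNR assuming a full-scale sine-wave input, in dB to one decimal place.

146.2 dB

SNR ≈ 6.02·N + 1.76 dB = 6.02·24 + 1.76 = 146.24 dB.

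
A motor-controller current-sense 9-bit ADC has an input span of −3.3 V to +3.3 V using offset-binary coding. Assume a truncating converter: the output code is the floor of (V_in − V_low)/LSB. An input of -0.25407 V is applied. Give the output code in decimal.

code 236

Full-scale span = 6.6 V; LSB = 6.6/2^9 = 12.891 mV.
(V_in − V_low)/LSB = (-0.25407 − (−3.3)) / 0.0128906 = 236.290.
Floor → code 236.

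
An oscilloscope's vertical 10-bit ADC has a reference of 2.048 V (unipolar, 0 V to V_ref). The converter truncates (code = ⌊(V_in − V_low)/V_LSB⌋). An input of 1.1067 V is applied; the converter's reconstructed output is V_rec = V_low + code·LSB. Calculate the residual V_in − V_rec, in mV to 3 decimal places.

0.700 mV

LSB = 2.048/2^10 = 2.000 mV.
Scaled input = 553.3500 LSBs, so code = 553.
Code 553 maps back to 0 + 553×0.002 V = 1.106 V.
V_in − V_rec = 0.0007 V = 0.700 mV.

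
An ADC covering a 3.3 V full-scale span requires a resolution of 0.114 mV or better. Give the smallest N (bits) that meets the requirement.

15 bits

Number of steps required ≥ 3.3 V / 0.114 mV = 28947.37.
Need 2^N ≥ 28947.37; 2^14 = 16384, 2^15 = 32768.
Minimum N = 15.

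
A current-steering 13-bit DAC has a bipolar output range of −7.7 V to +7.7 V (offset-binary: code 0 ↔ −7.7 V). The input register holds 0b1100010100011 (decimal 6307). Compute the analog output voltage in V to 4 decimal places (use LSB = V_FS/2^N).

4.1564 V

LSB = 15.4 V / 2^13 = 1.880 mV.
Code 0b1100010100011 = 6307 decimal.
V_out = (−7.7) + 6307 × 0.00187988 V = 4.15642 V.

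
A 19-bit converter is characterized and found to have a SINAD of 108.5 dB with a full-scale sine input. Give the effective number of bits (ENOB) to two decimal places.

17.73 bits

ENOB = (SINAD − 1.76) / 6.02 = (108.5 − 1.76)/6.02 = 17.731.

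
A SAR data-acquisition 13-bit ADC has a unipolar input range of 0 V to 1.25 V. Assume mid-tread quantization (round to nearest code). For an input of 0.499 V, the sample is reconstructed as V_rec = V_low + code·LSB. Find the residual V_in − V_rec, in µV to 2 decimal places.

Step size: 1.25 V ÷ 2^13 = 152.59 µV.
(0.499 − 0)/0.000152588 = 3270.2464; round gives code 3270.
Reconstructed: 0.4989624 V.
V_in − V_rec = 3.75977e-05 V = 37.60 µV.

37.60 µV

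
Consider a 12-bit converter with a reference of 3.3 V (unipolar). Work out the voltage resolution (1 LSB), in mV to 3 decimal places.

0.806 mV

Full-scale span = 3.3 V.
LSB = 3.3 / 2^12 = 3.3 / 4096 = 0.000805664 V = 0.806 mV.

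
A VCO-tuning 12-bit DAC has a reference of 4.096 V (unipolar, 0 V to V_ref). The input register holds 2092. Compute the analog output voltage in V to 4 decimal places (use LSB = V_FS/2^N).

LSB = 4.096 V / 2^12 = 1.000 mV.
V_out = 0 + 2092 × 0.001 V = 2.092 V.

2.0920 V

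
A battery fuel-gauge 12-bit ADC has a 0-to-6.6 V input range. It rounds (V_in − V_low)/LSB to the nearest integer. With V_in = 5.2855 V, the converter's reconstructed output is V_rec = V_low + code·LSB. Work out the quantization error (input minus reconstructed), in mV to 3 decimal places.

0.344 mV

LSB = 6.6/2^12 = 1.611 mV.
(V_in − V_low)/LSB = (5.2855 − 0)/0.00161133 = 3280.2133 → code 3280 (round).
Reconstructed: 5.2851562 V.
Error = 5.2855 − 5.2851562 = 0.00034375 V = 0.344 mV.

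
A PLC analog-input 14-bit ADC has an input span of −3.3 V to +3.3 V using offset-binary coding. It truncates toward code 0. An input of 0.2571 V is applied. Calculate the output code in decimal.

LSB = 6.6 V / 16384 = 402.83 µV.
Input sits at 8830.231 steps above V_low.
So the output code is 8830.

code 8830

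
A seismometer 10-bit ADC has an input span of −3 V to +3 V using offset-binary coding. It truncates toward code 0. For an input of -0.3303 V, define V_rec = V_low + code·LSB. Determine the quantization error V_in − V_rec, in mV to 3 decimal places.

3.684 mV

LSB = 6/2^10 = 5.859 mV.
(-0.3303 − (−3))/0.00585938 = 455.6288; ⌊·⌋ gives code 455.
Code 455 maps back to (−3) + 455×0.00585938 V = -0.33398438 V.
V_in − V_rec = 0.00368438 V = 3.684 mV.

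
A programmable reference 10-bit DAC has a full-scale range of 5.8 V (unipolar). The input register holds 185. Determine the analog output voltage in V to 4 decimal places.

1.0479 V

LSB = 5.8 V / 2^10 = 5.664 mV.
V_out = 0 + 185 × 0.00566406 V = 1.04785 V.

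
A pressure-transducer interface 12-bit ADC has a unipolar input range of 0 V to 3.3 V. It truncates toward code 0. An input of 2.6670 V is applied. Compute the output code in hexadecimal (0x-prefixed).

LSB = 3.3 V / 4096 = 0.806 mV.
Input sits at 3310.313 steps above V_low.
⌊·⌋(3310.313) = 3310.
In hexadecimal (0x-prefixed): 0xCEE.

code 0xCEE (decimal 3310)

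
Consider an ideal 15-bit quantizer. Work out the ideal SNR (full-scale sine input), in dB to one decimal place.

92.1 dB

SNR ≈ 6.02·N + 1.76 dB = 6.02·15 + 1.76 = 92.06 dB.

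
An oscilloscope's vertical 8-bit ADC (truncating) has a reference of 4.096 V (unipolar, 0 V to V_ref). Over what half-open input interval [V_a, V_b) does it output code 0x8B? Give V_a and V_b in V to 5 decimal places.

[2.22400 V, 2.24000 V)

LSB = 4.096/2^8 = 16.000 mV.
Code 0x8B = 139 decimal.
V_a = V_low + 139·LSB = 2.224 V; V_b = V_low + 140·LSB = 2.24 V.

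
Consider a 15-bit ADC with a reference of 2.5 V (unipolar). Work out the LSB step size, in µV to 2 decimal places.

76.29 µV

Full-scale span = 2.5 V.
LSB = 2.5 / 2^15 = 2.5 / 32768 = 7.62939e-05 V = 76.29 µV.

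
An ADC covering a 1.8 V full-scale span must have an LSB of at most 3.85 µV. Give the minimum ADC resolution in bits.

19 bits

Number of steps required ≥ 1.8 V / 3.85 µV = 467532.47.
Need 2^N ≥ 467532.47; 2^18 = 262144, 2^19 = 524288.
Minimum N = 19.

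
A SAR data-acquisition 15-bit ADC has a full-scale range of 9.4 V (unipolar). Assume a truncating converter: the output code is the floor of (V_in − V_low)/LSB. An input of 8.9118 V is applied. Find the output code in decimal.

code 31066

LSB = 9.4 V / 32768 = 286.87 µV.
(8.9118 − 0) / 0.000286865 = 31066.156 LSBs.
Floor → code 31066.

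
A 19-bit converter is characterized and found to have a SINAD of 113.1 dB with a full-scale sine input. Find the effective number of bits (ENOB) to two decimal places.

ENOB = (SINAD − 1.76) / 6.02 = (113.1 − 1.76)/6.02 = 18.495.

18.50 bits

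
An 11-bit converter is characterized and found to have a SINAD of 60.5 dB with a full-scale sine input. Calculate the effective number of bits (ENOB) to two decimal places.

9.76 bits

ENOB = (SINAD − 1.76) / 6.02 = (60.5 − 1.76)/6.02 = 9.757.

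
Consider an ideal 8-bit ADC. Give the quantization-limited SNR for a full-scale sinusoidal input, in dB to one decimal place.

SNR ≈ 6.02·N + 1.76 dB = 6.02·8 + 1.76 = 49.92 dB.

49.9 dB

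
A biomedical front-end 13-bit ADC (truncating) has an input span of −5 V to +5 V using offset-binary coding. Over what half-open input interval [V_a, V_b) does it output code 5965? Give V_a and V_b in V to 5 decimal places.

[2.28149 V, 2.28271 V)

LSB = 10/2^13 = 1.221 mV.
V_a = V_low + 5965·LSB = 2.28149 V; V_b = V_low + 5966·LSB = 2.28271 V.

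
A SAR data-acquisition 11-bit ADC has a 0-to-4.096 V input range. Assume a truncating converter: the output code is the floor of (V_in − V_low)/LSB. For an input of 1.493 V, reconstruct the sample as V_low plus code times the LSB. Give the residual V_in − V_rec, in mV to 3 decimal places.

Step size: 4.096 V ÷ 2^11 = 2.000 mV.
Scaled input = 746.5000 LSBs, so code = 746.
Code 746 maps back to 0 + 746×0.002 V = 1.492 V.
V_in − V_rec = 0.001 V = 1.000 mV.

1.000 mV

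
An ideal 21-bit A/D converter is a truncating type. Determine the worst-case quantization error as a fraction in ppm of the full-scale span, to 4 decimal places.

0.4768 ppm

Truncating → worst-case error = 1 LSB = V_FS/2^21, so 1e+06/2097152 = 0.476837 ppm of full scale.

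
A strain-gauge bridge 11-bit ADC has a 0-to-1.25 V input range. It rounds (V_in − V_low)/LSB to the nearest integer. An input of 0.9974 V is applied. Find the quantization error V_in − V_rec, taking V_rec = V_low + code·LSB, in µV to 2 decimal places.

Step size: 1.25 V ÷ 2^11 = 0.610 mV.
(0.9974 − 0)/0.000610352 = 1634.1402; round gives code 1634.
Reconstructed: 0.99731445 V.
Error = 0.9974 − 0.99731445 = 8.55469e-05 V = 85.55 µV.

85.55 µV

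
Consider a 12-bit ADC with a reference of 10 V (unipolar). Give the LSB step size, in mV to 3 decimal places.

2.441 mV

Full-scale span = 10 V.
LSB = 10 / 2^12 = 10 / 4096 = 0.00244141 V = 2.441 mV.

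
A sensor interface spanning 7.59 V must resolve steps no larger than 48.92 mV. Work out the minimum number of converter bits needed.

8 bits

Number of steps required ≥ 7.59 V / 48.92 mV = 155.15.
Need 2^N ≥ 155.15; 2^7 = 128, 2^8 = 256.
Minimum N = 8.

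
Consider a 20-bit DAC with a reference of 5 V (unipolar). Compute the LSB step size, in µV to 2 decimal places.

Full-scale span = 5 V.
LSB = 5 / 2^20 = 5 / 1048576 = 4.76837e-06 V = 4.77 µV.

4.77 µV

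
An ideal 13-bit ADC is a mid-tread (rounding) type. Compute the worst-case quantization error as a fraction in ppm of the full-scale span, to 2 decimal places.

61.04 ppm

Rounding → worst-case error = ½ LSB = V_FS/2^14, so 1e+06/16384 = 61.0352 ppm of full scale.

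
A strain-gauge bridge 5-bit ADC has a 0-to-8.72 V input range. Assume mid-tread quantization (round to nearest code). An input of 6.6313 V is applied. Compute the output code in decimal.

Full-scale span = 8.72 V; LSB = 8.72/2^5 = 272.500 mV.
Input sits at 24.335 steps above V_low.
Round → code 24.

code 24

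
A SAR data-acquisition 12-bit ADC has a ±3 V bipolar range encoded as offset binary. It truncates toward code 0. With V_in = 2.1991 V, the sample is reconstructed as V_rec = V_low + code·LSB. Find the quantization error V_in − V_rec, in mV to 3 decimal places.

0.370 mV

Step size: 6 V ÷ 2^12 = 1.465 mV.
(2.1991 − (−3))/0.00146484 = 3549.2523; ⌊·⌋ gives code 3549.
V_rec = (−3) + 3549·0.00146484 = 2.1987305 V.
Error = 2.1991 − 2.1987305 = 0.000369531 V = 0.370 mV.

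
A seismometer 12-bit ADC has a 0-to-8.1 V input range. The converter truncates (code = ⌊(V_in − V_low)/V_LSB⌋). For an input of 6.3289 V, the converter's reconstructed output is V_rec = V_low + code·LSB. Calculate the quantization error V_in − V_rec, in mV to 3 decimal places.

0.775 mV

One LSB is 8.1 V / 4096 = 1.978 mV.
(V_in − V_low)/LSB = (6.3289 − 0)/0.00197754 = 3200.3919 → code 3200 (floor).
V_rec = 0 + 3200·0.00197754 = 6.328125 V.
V_in − V_rec = 0.000775 V = 0.775 mV.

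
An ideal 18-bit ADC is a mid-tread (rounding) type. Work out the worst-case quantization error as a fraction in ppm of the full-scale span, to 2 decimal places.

Rounding → worst-case error = ½ LSB = V_FS/2^19, so 1e+06/524288 = 1.90735 ppm of full scale.

1.91 ppm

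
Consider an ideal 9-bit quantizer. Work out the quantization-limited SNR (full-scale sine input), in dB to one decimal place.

SNR ≈ 6.02·N + 1.76 dB = 6.02·9 + 1.76 = 55.94 dB.

55.9 dB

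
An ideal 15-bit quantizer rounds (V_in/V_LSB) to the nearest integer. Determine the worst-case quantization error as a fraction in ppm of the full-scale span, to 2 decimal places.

15.26 ppm

Rounding → worst-case error = ½ LSB = V_FS/2^16, so 1e+06/65536 = 15.2588 ppm of full scale.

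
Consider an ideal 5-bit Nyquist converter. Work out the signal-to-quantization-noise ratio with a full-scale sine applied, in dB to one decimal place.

SNR ≈ 6.02·N + 1.76 dB = 6.02·5 + 1.76 = 31.86 dB.

31.9 dB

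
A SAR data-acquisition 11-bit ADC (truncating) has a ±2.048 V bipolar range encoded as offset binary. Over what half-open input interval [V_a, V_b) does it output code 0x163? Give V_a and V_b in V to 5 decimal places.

[-1.33800 V, -1.33600 V)

LSB = 4.096/2^11 = 2.000 mV.
Code 0x163 = 355 decimal.
V_a = V_low + 355·LSB = -1.338 V; V_b = V_low + 356·LSB = -1.336 V.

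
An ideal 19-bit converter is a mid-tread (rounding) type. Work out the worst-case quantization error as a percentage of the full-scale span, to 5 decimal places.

0.00010 %

Rounding → worst-case error = ½ LSB = V_FS/2^20, so 100/1048576 = 9.53674e-05 % of full scale.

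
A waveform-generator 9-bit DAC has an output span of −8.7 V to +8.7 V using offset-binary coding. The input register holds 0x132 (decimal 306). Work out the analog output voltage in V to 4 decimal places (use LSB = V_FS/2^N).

LSB = 17.4 V / 2^9 = 33.984 mV.
Code 0x132 = 306 decimal.
V_out = (−8.7) + 306 × 0.0339844 V = 1.69922 V.

1.6992 V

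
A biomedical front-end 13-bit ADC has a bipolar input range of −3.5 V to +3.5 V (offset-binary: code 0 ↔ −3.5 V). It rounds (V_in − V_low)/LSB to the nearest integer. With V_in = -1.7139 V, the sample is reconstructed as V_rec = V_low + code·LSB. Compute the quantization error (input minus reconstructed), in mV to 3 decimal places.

0.211 mV

LSB = 7/2^13 = 0.854 mV.
(V_in − V_low)/LSB = (-1.7139 − (−3.5))/0.000854492 = 2090.2473 → code 2090 (round).
Reconstructed: -1.7141113 V.
Error = -1.7139 − (−1.7141113) = 0.000211328 V = 0.211 mV.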